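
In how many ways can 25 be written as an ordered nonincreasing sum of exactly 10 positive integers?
p(25, 10 parts) = 164

Partitions of n into exactly k parts are in bijection with partitions of n − k into at most k parts (subtract 1 from each part). So p(25, exactly 10) = p(15, parts ≤ 10). Computing via the recurrence p(m, j) = p(m, j−1) + p(m−j, j) gives 164.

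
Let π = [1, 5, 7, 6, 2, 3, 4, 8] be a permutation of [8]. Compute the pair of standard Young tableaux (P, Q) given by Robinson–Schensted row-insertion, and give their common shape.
P = [1, 2, 3, 4, 8] / [5, 6] / [7];  Q = [1, 2, 3, 7, 8] / [4, 6] / [5];  common shape = (5, 2, 1)

Row-insert the values π_1, π_2, … into P one at a time, bumping the leftmost entry strictly greater than the inserted value down to the next row. The recording tableau Q records, in position (i, j), the step at which that cell was added to P.
  Insert 1 (step 1): P = [1];  Q = [1]
  Insert 5 (step 2): P = [1, 5];  Q = [1, 2]
  Insert 7 (step 3): P = [1, 5, 7];  Q = [1, 2, 3]
  Insert 6 (step 4): P = [1, 5, 6] / [7];  Q = [1, 2, 3] / [4]
  Insert 2 (step 5): P = [1, 2, 6] / [5] / [7];  Q = [1, 2, 3] / [4] / [5]
  Insert 3 (step 6): P = [1, 2, 3] / [5, 6] / [7];  Q = [1, 2, 3] / [4, 6] / [5]
  Insert 4 (step 7): P = [1, 2, 3, 4] / [5, 6] / [7];  Q = [1, 2, 3, 7] / [4, 6] / [5]
  Insert 8 (step 8): P = [1, 2, 3, 4, 8] / [5, 6] / [7];  Q = [1, 2, 3, 7, 8] / [4, 6] / [5]
Final shape: (5, 2, 1).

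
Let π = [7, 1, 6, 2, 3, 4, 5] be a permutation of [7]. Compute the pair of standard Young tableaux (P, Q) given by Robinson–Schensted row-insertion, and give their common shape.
P = [1, 2, 3, 4, 5] / [6] / [7];  Q = [1, 3, 5, 6, 7] / [2] / [4];  common shape = (5, 1, 1)

Row-insert the values π_1, π_2, … into P one at a time, bumping the leftmost entry strictly greater than the inserted value down to the next row. The recording tableau Q records, in position (i, j), the step at which that cell was added to P.
  Insert 7 (step 1): P = [7];  Q = [1]
  Insert 1 (step 2): P = [1] / [7];  Q = [1] / [2]
  Insert 6 (step 3): P = [1, 6] / [7];  Q = [1, 3] / [2]
  Insert 2 (step 4): P = [1, 2] / [6] / [7];  Q = [1, 3] / [2] / [4]
  Insert 3 (step 5): P = [1, 2, 3] / [6] / [7];  Q = [1, 3, 5] / [2] / [4]
  Insert 4 (step 6): P = [1, 2, 3, 4] / [6] / [7];  Q = [1, 3, 5, 6] / [2] / [4]
  Insert 5 (step 7): P = [1, 2, 3, 4, 5] / [6] / [7];  Q = [1, 3, 5, 6, 7] / [2] / [4]
Final shape: (5, 1, 1).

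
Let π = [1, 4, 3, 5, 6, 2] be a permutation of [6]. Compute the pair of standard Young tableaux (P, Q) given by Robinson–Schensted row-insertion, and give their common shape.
P = [1, 2, 5, 6] / [3] / [4];  Q = [1, 2, 4, 5] / [3] / [6];  common shape = (4, 1, 1)

Row-insert the values π_1, π_2, … into P one at a time, bumping the leftmost entry strictly greater than the inserted value down to the next row. The recording tableau Q records, in position (i, j), the step at which that cell was added to P.
  Insert 1 (step 1): P = [1];  Q = [1]
  Insert 4 (step 2): P = [1, 4];  Q = [1, 2]
  Insert 3 (step 3): P = [1, 3] / [4];  Q = [1, 2] / [3]
  Insert 5 (step 4): P = [1, 3, 5] / [4];  Q = [1, 2, 4] / [3]
  Insert 6 (step 5): P = [1, 3, 5, 6] / [4];  Q = [1, 2, 4, 5] / [3]
  Insert 2 (step 6): P = [1, 2, 5, 6] / [3] / [4];  Q = [1, 2, 4, 5] / [3] / [6]
Final shape: (4, 1, 1).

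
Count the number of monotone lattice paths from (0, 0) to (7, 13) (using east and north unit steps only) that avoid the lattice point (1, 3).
Number of paths = 45488

Total paths from (0, 0) to (7, 13): C(20, 7) = 77520. Paths through (1, 3): (paths (0, 0) → (1, 3)) × (paths (1, 3) → (7, 13)) = C(4, 1) · C(16, 6) = 4 · 8008 = 32032. Avoidance count = 77520 − 32032 = 45488.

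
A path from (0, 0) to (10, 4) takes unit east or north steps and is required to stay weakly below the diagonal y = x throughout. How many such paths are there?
Number of paths = 637

By the reflection principle (André's argument), the number of monotone paths to (10, 4) with n ≤ m that never go above y = x is C(14, 10) − C(14, 11) = 1001 − 364 = 637.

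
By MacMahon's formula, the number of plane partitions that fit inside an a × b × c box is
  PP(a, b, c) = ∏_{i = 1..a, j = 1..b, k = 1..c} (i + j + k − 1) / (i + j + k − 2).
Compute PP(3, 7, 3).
PP(3, 7, 3) = 108900

Evaluate the triple product over i = 1..3, j = 1..7, k = 1..3. The factors are (2/1) · (3/2) · (4/3) · (3/2) · (4/3) · (5/4) · (4/3) · (5/4) · … (63 factors total). The numerators and denominators telescope so the product is an integer; carrying out the multiplication exactly gives PP(3, 7, 3) = 108900.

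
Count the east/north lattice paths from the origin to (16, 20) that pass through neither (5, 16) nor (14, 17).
Number of paths = 4630305375

Inclusion–exclusion. Total paths: C(36, 16) = 7307872110. Through P₁: C(21, 5)·C(15, 11) = 27776385. Through P₂: C(31, 14)·C(5, 2) = 2651825250. Since P₁ is strictly southwest of P₂, a monotone path through both must visit P₁ then P₂; paths through both = C(21, 5)·C(10, 9)·C(5, 2) = 2034900. Avoid both = 7307872110 − 27776385 − 2651825250 + 2034900 = 4630305375.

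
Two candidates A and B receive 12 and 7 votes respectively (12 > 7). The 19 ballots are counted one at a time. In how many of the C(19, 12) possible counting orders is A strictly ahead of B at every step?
Strict-lead orderings = 13260

Total orderings of the 19 votes with 12 for A: C(19, 12) = 50388. By the Bertrand ballot formula (Cycle Lemma / reflection principle), the number of orderings in which A is strictly ahead of B throughout is (p − q)/(p + q) · C(p + q, p) = (12 − 7)/(12 + 7) · 50388 = 13260.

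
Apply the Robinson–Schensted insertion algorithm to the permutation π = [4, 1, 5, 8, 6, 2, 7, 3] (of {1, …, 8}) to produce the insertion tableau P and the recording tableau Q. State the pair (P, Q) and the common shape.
P = [1, 2, 3, 7] / [4, 5, 6] / [8];  Q = [1, 3, 4, 7] / [2, 5, 8] / [6];  common shape = (4, 3, 1)

Row-insert the values π_1, π_2, … into P one at a time, bumping the leftmost entry strictly greater than the inserted value down to the next row. The recording tableau Q records, in position (i, j), the step at which that cell was added to P.
  Insert 4 (step 1): P = [4];  Q = [1]
  Insert 1 (step 2): P = [1] / [4];  Q = [1] / [2]
  Insert 5 (step 3): P = [1, 5] / [4];  Q = [1, 3] / [2]
  Insert 8 (step 4): P = [1, 5, 8] / [4];  Q = [1, 3, 4] / [2]
  Insert 6 (step 5): P = [1, 5, 6] / [4, 8];  Q = [1, 3, 4] / [2, 5]
  Insert 2 (step 6): P = [1, 2, 6] / [4, 5] / [8];  Q = [1, 3, 4] / [2, 5] / [6]
  Insert 7 (step 7): P = [1, 2, 6, 7] / [4, 5] / [8];  Q = [1, 3, 4, 7] / [2, 5] / [6]
  Insert 3 (step 8): P = [1, 2, 3, 7] / [4, 5, 6] / [8];  Q = [1, 3, 4, 7] / [2, 5, 8] / [6]
Final shape: (4, 3, 1).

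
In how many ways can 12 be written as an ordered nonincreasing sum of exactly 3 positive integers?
p(12, 3 parts) = 12

Partitions of n into exactly k parts ↔ partitions of n − k into at most k parts (subtract 1 from each part). For n = 12, k = 3, the partitions are: 10+1+1, 9+2+1, 8+3+1, 8+2+2, 7+4+1, 7+3+2, 6+5+1, 6+4+2, 6+3+3, 5+5+2, 5+4+3, 4+4+4. Count = 12.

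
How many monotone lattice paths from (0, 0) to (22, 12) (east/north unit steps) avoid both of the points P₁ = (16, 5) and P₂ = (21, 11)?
Number of paths = 274188672

Inclusion–exclusion. Total paths: C(34, 22) = 548354040. Through P₁: C(21, 16)·C(13, 6) = 34918884. Through P₂: C(32, 21)·C(2, 1) = 258048960. Since P₁ is strictly southwest of P₂, a monotone path through both must visit P₁ then P₂; paths through both = C(21, 16)·C(11, 5)·C(2, 1) = 18802476. Avoid both = 548354040 − 34918884 − 258048960 + 18802476 = 274188672.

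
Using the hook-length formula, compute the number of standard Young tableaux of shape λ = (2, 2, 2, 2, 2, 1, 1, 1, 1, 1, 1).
# SYT of shape (2, 2, 2, 2, 2, 1, 1, 1, 1, 1, 1) = 2548

Hook-length formula: f^λ = n! / Π hook(c), product over all cells c of the Young diagram. For λ = (2, 2, 2, 2, 2, 1, 1, 1, 1, 1, 1), n = 16 boxes. Hook lengths by row (left-to-right, top-to-bottom): [12, 5]; [11, 4]; [10, 3]; [9, 2]; [8, 1]; [6]; [5]; [4]; [3]; [2]; [1]. Product of hooks = 8211456000. So f^λ = 16! / 8211456000 = 20922789888000 / 8211456000 = 2548.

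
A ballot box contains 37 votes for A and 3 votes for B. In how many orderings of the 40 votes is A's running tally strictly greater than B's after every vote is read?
Strict-lead orderings = 8398

Total orderings of the 40 votes with 37 for A: C(40, 37) = 9880. By the Bertrand ballot formula (Cycle Lemma / reflection principle), the number of orderings in which A is strictly ahead of B throughout is (p − q)/(p + q) · C(p + q, p) = (37 − 3)/(37 + 3) · 9880 = 8398.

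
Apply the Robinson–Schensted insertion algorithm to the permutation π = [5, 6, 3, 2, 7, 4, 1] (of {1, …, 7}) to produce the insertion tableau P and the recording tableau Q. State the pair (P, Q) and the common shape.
P = [1, 4, 7] / [2, 6] / [3] / [5];  Q = [1, 2, 5] / [3, 6] / [4] / [7];  common shape = (3, 2, 1, 1)

Row-insert the values π_1, π_2, … into P one at a time, bumping the leftmost entry strictly greater than the inserted value down to the next row. The recording tableau Q records, in position (i, j), the step at which that cell was added to P.
  Insert 5 (step 1): P = [5];  Q = [1]
  Insert 6 (step 2): P = [5, 6];  Q = [1, 2]
  Insert 3 (step 3): P = [3, 6] / [5];  Q = [1, 2] / [3]
  Insert 2 (step 4): P = [2, 6] / [3] / [5];  Q = [1, 2] / [3] / [4]
  Insert 7 (step 5): P = [2, 6, 7] / [3] / [5];  Q = [1, 2, 5] / [3] / [4]
  Insert 4 (step 6): P = [2, 4, 7] / [3, 6] / [5];  Q = [1, 2, 5] / [3, 6] / [4]
  Insert 1 (step 7): P = [1, 4, 7] / [2, 6] / [3] / [5];  Q = [1, 2, 5] / [3, 6] / [4] / [7]
Final shape: (3, 2, 1, 1).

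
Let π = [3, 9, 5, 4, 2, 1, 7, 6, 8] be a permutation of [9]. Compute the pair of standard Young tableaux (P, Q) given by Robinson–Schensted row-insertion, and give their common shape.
P = [1, 4, 6, 8] / [2, 7] / [3] / [5] / [9];  Q = [1, 2, 7, 9] / [3, 8] / [4] / [5] / [6];  common shape = (4, 2, 1, 1, 1)

Row-insert the values π_1, π_2, … into P one at a time, bumping the leftmost entry strictly greater than the inserted value down to the next row. The recording tableau Q records, in position (i, j), the step at which that cell was added to P.
  Insert 3 (step 1): P = [3];  Q = [1]
  Insert 9 (step 2): P = [3, 9];  Q = [1, 2]
  Insert 5 (step 3): P = [3, 5] / [9];  Q = [1, 2] / [3]
  Insert 4 (step 4): P = [3, 4] / [5] / [9];  Q = [1, 2] / [3] / [4]
  Insert 2 (step 5): P = [2, 4] / [3] / [5] / [9];  Q = [1, 2] / [3] / [4] / [5]
  Insert 1 (step 6): P = [1, 4] / [2] / [3] / [5] / [9];  Q = [1, 2] / [3] / [4] / [5] / [6]
  Insert 7 (step 7): P = [1, 4, 7] / [2] / [3] / [5] / [9];  Q = [1, 2, 7] / [3] / [4] / [5] / [6]
  Insert 6 (step 8): P = [1, 4, 6] / [2, 7] / [3] / [5] / [9];  Q = [1, 2, 7] / [3, 8] / [4] / [5] / [6]
  Insert 8 (step 9): P = [1, 4, 6, 8] / [2, 7] / [3] / [5] / [9];  Q = [1, 2, 7, 9] / [3, 8] / [4] / [5] / [6]
Final shape: (4, 2, 1, 1, 1).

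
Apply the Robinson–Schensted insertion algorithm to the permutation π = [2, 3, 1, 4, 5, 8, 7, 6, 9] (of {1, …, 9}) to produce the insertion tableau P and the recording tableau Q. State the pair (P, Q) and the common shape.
P = [1, 3, 4, 5, 6, 9] / [2, 7] / [8];  Q = [1, 2, 4, 5, 6, 9] / [3, 7] / [8];  common shape = (6, 2, 1)

Row-insert the values π_1, π_2, … into P one at a time, bumping the leftmost entry strictly greater than the inserted value down to the next row. The recording tableau Q records, in position (i, j), the step at which that cell was added to P.
  Insert 2 (step 1): P = [2];  Q = [1]
  Insert 3 (step 2): P = [2, 3];  Q = [1, 2]
  Insert 1 (step 3): P = [1, 3] / [2];  Q = [1, 2] / [3]
  Insert 4 (step 4): P = [1, 3, 4] / [2];  Q = [1, 2, 4] / [3]
  Insert 5 (step 5): P = [1, 3, 4, 5] / [2];  Q = [1, 2, 4, 5] / [3]
  Insert 8 (step 6): P = [1, 3, 4, 5, 8] / [2];  Q = [1, 2, 4, 5, 6] / [3]
  Insert 7 (step 7): P = [1, 3, 4, 5, 7] / [2, 8];  Q = [1, 2, 4, 5, 6] / [3, 7]
  Insert 6 (step 8): P = [1, 3, 4, 5, 6] / [2, 7] / [8];  Q = [1, 2, 4, 5, 6] / [3, 7] / [8]
  Insert 9 (step 9): P = [1, 3, 4, 5, 6, 9] / [2, 7] / [8];  Q = [1, 2, 4, 5, 6, 9] / [3, 7] / [8]
Final shape: (6, 2, 1).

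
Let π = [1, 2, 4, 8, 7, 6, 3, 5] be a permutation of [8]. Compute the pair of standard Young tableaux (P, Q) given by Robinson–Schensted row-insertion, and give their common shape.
P = [1, 2, 3, 5] / [4, 6] / [7] / [8];  Q = [1, 2, 3, 4] / [5, 8] / [6] / [7];  common shape = (4, 2, 1, 1)

Row-insert the values π_1, π_2, … into P one at a time, bumping the leftmost entry strictly greater than the inserted value down to the next row. The recording tableau Q records, in position (i, j), the step at which that cell was added to P.
  Insert 1 (step 1): P = [1];  Q = [1]
  Insert 2 (step 2): P = [1, 2];  Q = [1, 2]
  Insert 4 (step 3): P = [1, 2, 4];  Q = [1, 2, 3]
  Insert 8 (step 4): P = [1, 2, 4, 8];  Q = [1, 2, 3, 4]
  Insert 7 (step 5): P = [1, 2, 4, 7] / [8];  Q = [1, 2, 3, 4] / [5]
  Insert 6 (step 6): P = [1, 2, 4, 6] / [7] / [8];  Q = [1, 2, 3, 4] / [5] / [6]
  Insert 3 (step 7): P = [1, 2, 3, 6] / [4] / [7] / [8];  Q = [1, 2, 3, 4] / [5] / [6] / [7]
  Insert 5 (step 8): P = [1, 2, 3, 5] / [4, 6] / [7] / [8];  Q = [1, 2, 3, 4] / [5, 8] / [6] / [7]
Final shape: (4, 2, 1, 1).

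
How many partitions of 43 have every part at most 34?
p(43, parts ≤ 34) = 63194

Use the recurrence p(n, m) = p(n, m−1) + p(n−m, m): either the largest part is < m (count p(n, m−1)) or the largest part is exactly m (remove one copy of m, count p(n−m, m)). With p(0, ·) = 1 this gives p(43, parts ≤ 34) = 63194. (By conjugating Young diagrams, this also counts partitions of 43 into at most 34 parts.)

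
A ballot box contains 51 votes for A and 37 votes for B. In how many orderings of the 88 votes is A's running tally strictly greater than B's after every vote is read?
Strict-lead orderings = 1382186719149403781731572

Total orderings of the 88 votes with 51 for A: C(88, 51) = 8688030806081966628027024. By the Bertrand ballot formula (Cycle Lemma / reflection principle), the number of orderings in which A is strictly ahead of B throughout is (p − q)/(p + q) · C(p + q, p) = (51 − 37)/(51 + 37) · 8688030806081966628027024 = 1382186719149403781731572.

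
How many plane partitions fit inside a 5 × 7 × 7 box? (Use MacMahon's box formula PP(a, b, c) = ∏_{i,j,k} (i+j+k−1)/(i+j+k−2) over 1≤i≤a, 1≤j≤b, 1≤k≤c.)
PP(5, 7, 7) = 13710834632352

Evaluate the triple product over i = 1..5, j = 1..7, k = 1..7. The factors are (2/1) · (3/2) · (4/3) · (5/4) · (6/5) · (7/6) · (8/7) · (3/2) · … (245 factors total). The numerators and denominators telescope so the product is an integer; carrying out the multiplication exactly gives PP(5, 7, 7) = 13710834632352.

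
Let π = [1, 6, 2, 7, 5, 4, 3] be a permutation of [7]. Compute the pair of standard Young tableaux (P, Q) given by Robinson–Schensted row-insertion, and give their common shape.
P = [1, 2, 3] / [4, 7] / [5] / [6];  Q = [1, 2, 4] / [3, 5] / [6] / [7];  common shape = (3, 2, 1, 1)

Row-insert the values π_1, π_2, … into P one at a time, bumping the leftmost entry strictly greater than the inserted value down to the next row. The recording tableau Q records, in position (i, j), the step at which that cell was added to P.
  Insert 1 (step 1): P = [1];  Q = [1]
  Insert 6 (step 2): P = [1, 6];  Q = [1, 2]
  Insert 2 (step 3): P = [1, 2] / [6];  Q = [1, 2] / [3]
  Insert 7 (step 4): P = [1, 2, 7] / [6];  Q = [1, 2, 4] / [3]
  Insert 5 (step 5): P = [1, 2, 5] / [6, 7];  Q = [1, 2, 4] / [3, 5]
  Insert 4 (step 6): P = [1, 2, 4] / [5, 7] / [6];  Q = [1, 2, 4] / [3, 5] / [6]
  Insert 3 (step 7): P = [1, 2, 3] / [4, 7] / [5] / [6];  Q = [1, 2, 4] / [3, 5] / [6] / [7]
Final shape: (3, 2, 1, 1).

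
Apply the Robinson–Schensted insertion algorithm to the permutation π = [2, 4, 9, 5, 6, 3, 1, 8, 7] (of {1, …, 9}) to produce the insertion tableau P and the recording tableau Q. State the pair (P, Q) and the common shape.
P = [1, 3, 5, 6, 7] / [2, 8] / [4] / [9];  Q = [1, 2, 3, 5, 8] / [4, 9] / [6] / [7];  common shape = (5, 2, 1, 1)

Row-insert the values π_1, π_2, … into P one at a time, bumping the leftmost entry strictly greater than the inserted value down to the next row. The recording tableau Q records, in position (i, j), the step at which that cell was added to P.
  Insert 2 (step 1): P = [2];  Q = [1]
  Insert 4 (step 2): P = [2, 4];  Q = [1, 2]
  Insert 9 (step 3): P = [2, 4, 9];  Q = [1, 2, 3]
  Insert 5 (step 4): P = [2, 4, 5] / [9];  Q = [1, 2, 3] / [4]
  Insert 6 (step 5): P = [2, 4, 5, 6] / [9];  Q = [1, 2, 3, 5] / [4]
  Insert 3 (step 6): P = [2, 3, 5, 6] / [4] / [9];  Q = [1, 2, 3, 5] / [4] / [6]
  Insert 1 (step 7): P = [1, 3, 5, 6] / [2] / [4] / [9];  Q = [1, 2, 3, 5] / [4] / [6] / [7]
  Insert 8 (step 8): P = [1, 3, 5, 6, 8] / [2] / [4] / [9];  Q = [1, 2, 3, 5, 8] / [4] / [6] / [7]
  Insert 7 (step 9): P = [1, 3, 5, 6, 7] / [2, 8] / [4] / [9];  Q = [1, 2, 3, 5, 8] / [4, 9] / [6] / [7]
Final shape: (5, 2, 1, 1).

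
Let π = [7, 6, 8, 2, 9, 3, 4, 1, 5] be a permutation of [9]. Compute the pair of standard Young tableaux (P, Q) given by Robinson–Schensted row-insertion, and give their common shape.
P = [1, 3, 4, 5] / [2, 8, 9] / [6] / [7];  Q = [1, 3, 5, 9] / [2, 6, 7] / [4] / [8];  common shape = (4, 3, 1, 1)

Row-insert the values π_1, π_2, … into P one at a time, bumping the leftmost entry strictly greater than the inserted value down to the next row. The recording tableau Q records, in position (i, j), the step at which that cell was added to P.
  Insert 7 (step 1): P = [7];  Q = [1]
  Insert 6 (step 2): P = [6] / [7];  Q = [1] / [2]
  Insert 8 (step 3): P = [6, 8] / [7];  Q = [1, 3] / [2]
  Insert 2 (step 4): P = [2, 8] / [6] / [7];  Q = [1, 3] / [2] / [4]
  Insert 9 (step 5): P = [2, 8, 9] / [6] / [7];  Q = [1, 3, 5] / [2] / [4]
  Insert 3 (step 6): P = [2, 3, 9] / [6, 8] / [7];  Q = [1, 3, 5] / [2, 6] / [4]
  Insert 4 (step 7): P = [2, 3, 4] / [6, 8, 9] / [7];  Q = [1, 3, 5] / [2, 6, 7] / [4]
  Insert 1 (step 8): P = [1, 3, 4] / [2, 8, 9] / [6] / [7];  Q = [1, 3, 5] / [2, 6, 7] / [4] / [8]
  Insert 5 (step 9): P = [1, 3, 4, 5] / [2, 8, 9] / [6] / [7];  Q = [1, 3, 5, 9] / [2, 6, 7] / [4] / [8]
Final shape: (4, 3, 1, 1).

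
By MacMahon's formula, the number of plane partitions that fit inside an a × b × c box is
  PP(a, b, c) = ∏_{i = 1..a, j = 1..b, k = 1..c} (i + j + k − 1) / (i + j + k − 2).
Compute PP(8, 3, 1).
PP(8, 3, 1) = 165

Evaluate the triple product over i = 1..8, j = 1..3, k = 1..1. The factors are (2/1) · (3/2) · (4/3) · (3/2) · (4/3) · (5/4) · (4/3) · (5/4) · … (24 factors total). The numerators and denominators telescope so the product is an integer; carrying out the multiplication exactly gives PP(8, 3, 1) = 165.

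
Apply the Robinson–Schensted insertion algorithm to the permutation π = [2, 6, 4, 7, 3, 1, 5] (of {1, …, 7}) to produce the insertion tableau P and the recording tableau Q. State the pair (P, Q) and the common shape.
P = [1, 3, 5] / [2, 7] / [4] / [6];  Q = [1, 2, 4] / [3, 7] / [5] / [6];  common shape = (3, 2, 1, 1)

Row-insert the values π_1, π_2, … into P one at a time, bumping the leftmost entry strictly greater than the inserted value down to the next row. The recording tableau Q records, in position (i, j), the step at which that cell was added to P.
  Insert 2 (step 1): P = [2];  Q = [1]
  Insert 6 (step 2): P = [2, 6];  Q = [1, 2]
  Insert 4 (step 3): P = [2, 4] / [6];  Q = [1, 2] / [3]
  Insert 7 (step 4): P = [2, 4, 7] / [6];  Q = [1, 2, 4] / [3]
  Insert 3 (step 5): P = [2, 3, 7] / [4] / [6];  Q = [1, 2, 4] / [3] / [5]
  Insert 1 (step 6): P = [1, 3, 7] / [2] / [4] / [6];  Q = [1, 2, 4] / [3] / [5] / [6]
  Insert 5 (step 7): P = [1, 3, 5] / [2, 7] / [4] / [6];  Q = [1, 2, 4] / [3, 7] / [5] / [6]
Final shape: (3, 2, 1, 1).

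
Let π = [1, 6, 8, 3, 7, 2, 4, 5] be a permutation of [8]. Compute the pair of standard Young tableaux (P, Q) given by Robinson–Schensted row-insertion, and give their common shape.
P = [1, 2, 4, 5] / [3, 7] / [6, 8];  Q = [1, 2, 3, 8] / [4, 5] / [6, 7];  common shape = (4, 2, 2)

Row-insert the values π_1, π_2, … into P one at a time, bumping the leftmost entry strictly greater than the inserted value down to the next row. The recording tableau Q records, in position (i, j), the step at which that cell was added to P.
  Insert 1 (step 1): P = [1];  Q = [1]
  Insert 6 (step 2): P = [1, 6];  Q = [1, 2]
  Insert 8 (step 3): P = [1, 6, 8];  Q = [1, 2, 3]
  Insert 3 (step 4): P = [1, 3, 8] / [6];  Q = [1, 2, 3] / [4]
  Insert 7 (step 5): P = [1, 3, 7] / [6, 8];  Q = [1, 2, 3] / [4, 5]
  Insert 2 (step 6): P = [1, 2, 7] / [3, 8] / [6];  Q = [1, 2, 3] / [4, 5] / [6]
  Insert 4 (step 7): P = [1, 2, 4] / [3, 7] / [6, 8];  Q = [1, 2, 3] / [4, 5] / [6, 7]
  Insert 5 (step 8): P = [1, 2, 4, 5] / [3, 7] / [6, 8];  Q = [1, 2, 3, 8] / [4, 5] / [6, 7]
Final shape: (4, 2, 2).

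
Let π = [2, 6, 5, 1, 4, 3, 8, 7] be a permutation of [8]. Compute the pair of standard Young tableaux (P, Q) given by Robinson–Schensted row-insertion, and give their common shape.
P = [1, 3, 7] / [2, 4, 8] / [5] / [6];  Q = [1, 2, 7] / [3, 5, 8] / [4] / [6];  common shape = (3, 3, 1, 1)

Row-insert the values π_1, π_2, … into P one at a time, bumping the leftmost entry strictly greater than the inserted value down to the next row. The recording tableau Q records, in position (i, j), the step at which that cell was added to P.
  Insert 2 (step 1): P = [2];  Q = [1]
  Insert 6 (step 2): P = [2, 6];  Q = [1, 2]
  Insert 5 (step 3): P = [2, 5] / [6];  Q = [1, 2] / [3]
  Insert 1 (step 4): P = [1, 5] / [2] / [6];  Q = [1, 2] / [3] / [4]
  Insert 4 (step 5): P = [1, 4] / [2, 5] / [6];  Q = [1, 2] / [3, 5] / [4]
  Insert 3 (step 6): P = [1, 3] / [2, 4] / [5] / [6];  Q = [1, 2] / [3, 5] / [4] / [6]
  Insert 8 (step 7): P = [1, 3, 8] / [2, 4] / [5] / [6];  Q = [1, 2, 7] / [3, 5] / [4] / [6]
  Insert 7 (step 8): P = [1, 3, 7] / [2, 4, 8] / [5] / [6];  Q = [1, 2, 7] / [3, 5, 8] / [4] / [6]
Final shape: (3, 3, 1, 1).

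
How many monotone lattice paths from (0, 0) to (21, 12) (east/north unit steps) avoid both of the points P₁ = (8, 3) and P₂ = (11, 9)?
Number of paths = 228670420

Inclusion–exclusion. Total paths: C(33, 21) = 354817320. Through P₁: C(11, 8)·C(22, 13) = 82074300. Through P₂: C(20, 11)·C(13, 10) = 48036560. Since P₁ is strictly southwest of P₂, a monotone path through both must visit P₁ then P₂; paths through both = C(11, 8)·C(9, 3)·C(13, 10) = 3963960. Avoid both = 354817320 − 82074300 − 48036560 + 3963960 = 228670420.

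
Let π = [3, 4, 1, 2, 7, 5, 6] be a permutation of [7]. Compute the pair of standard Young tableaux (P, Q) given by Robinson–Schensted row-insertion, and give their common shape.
P = [1, 2, 5, 6] / [3, 4, 7];  Q = [1, 2, 5, 7] / [3, 4, 6];  common shape = (4, 3)

Row-insert the values π_1, π_2, … into P one at a time, bumping the leftmost entry strictly greater than the inserted value down to the next row. The recording tableau Q records, in position (i, j), the step at which that cell was added to P.
  Insert 3 (step 1): P = [3];  Q = [1]
  Insert 4 (step 2): P = [3, 4];  Q = [1, 2]
  Insert 1 (step 3): P = [1, 4] / [3];  Q = [1, 2] / [3]
  Insert 2 (step 4): P = [1, 2] / [3, 4];  Q = [1, 2] / [3, 4]
  Insert 7 (step 5): P = [1, 2, 7] / [3, 4];  Q = [1, 2, 5] / [3, 4]
  Insert 5 (step 6): P = [1, 2, 5] / [3, 4, 7];  Q = [1, 2, 5] / [3, 4, 6]
  Insert 6 (step 7): P = [1, 2, 5, 6] / [3, 4, 7];  Q = [1, 2, 5, 7] / [3, 4, 6]
Final shape: (4, 3).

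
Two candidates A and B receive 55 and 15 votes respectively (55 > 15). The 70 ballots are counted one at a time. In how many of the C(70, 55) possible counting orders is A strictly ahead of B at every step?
Strict-lead orderings = 412274681406208

Total orderings of the 70 votes with 55 for A: C(70, 55) = 721480692460864. By the Bertrand ballot formula (Cycle Lemma / reflection principle), the number of orderings in which A is strictly ahead of B throughout is (p − q)/(p + q) · C(p + q, p) = (55 − 15)/(55 + 15) · 721480692460864 = 412274681406208.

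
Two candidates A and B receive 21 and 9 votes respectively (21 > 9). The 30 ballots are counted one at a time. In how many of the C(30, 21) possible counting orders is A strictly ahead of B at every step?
Strict-lead orderings = 5722860

Total orderings of the 30 votes with 21 for A: C(30, 21) = 14307150. By the Bertrand ballot formula (Cycle Lemma / reflection principle), the number of orderings in which A is strictly ahead of B throughout is (p − q)/(p + q) · C(p + q, p) = (21 − 9)/(21 + 9) · 14307150 = 5722860.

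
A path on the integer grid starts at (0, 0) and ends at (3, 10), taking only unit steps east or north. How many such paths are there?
Number of paths = 286

A monotone lattice path from (0, 0) to (3, 10) consists of 3 east steps and 10 north steps in some order, so it is determined by which 3 of the 13 steps are east. The count is C(13, 3) = 286.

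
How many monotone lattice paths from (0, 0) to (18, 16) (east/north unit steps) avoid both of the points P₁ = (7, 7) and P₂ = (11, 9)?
Number of paths = 1227763350

Inclusion–exclusion. Total paths: C(34, 18) = 2203961430. Through P₁: C(14, 7)·C(20, 11) = 576438720. Through P₂: C(20, 11)·C(14, 7) = 576438720. Since P₁ is strictly southwest of P₂, a monotone path through both must visit P₁ then P₂; paths through both = C(14, 7)·C(6, 4)·C(14, 7) = 176679360. Avoid both = 2203961430 − 576438720 − 576438720 + 176679360 = 1227763350.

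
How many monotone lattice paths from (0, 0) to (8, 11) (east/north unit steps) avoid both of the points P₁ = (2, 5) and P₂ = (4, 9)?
Number of paths = 50178

Inclusion–exclusion. Total paths: C(19, 8) = 75582. Through P₁: C(7, 2)·C(12, 6) = 19404. Through P₂: C(13, 4)·C(6, 4) = 10725. Since P₁ is strictly southwest of P₂, a monotone path through both must visit P₁ then P₂; paths through both = C(7, 2)·C(6, 2)·C(6, 4) = 4725. Avoid both = 75582 − 19404 − 10725 + 4725 = 50178.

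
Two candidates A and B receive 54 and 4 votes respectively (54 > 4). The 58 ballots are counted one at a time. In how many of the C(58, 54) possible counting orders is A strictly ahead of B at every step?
Strict-lead orderings = 365750

Total orderings of the 58 votes with 54 for A: C(58, 54) = 424270. By the Bertrand ballot formula (Cycle Lemma / reflection principle), the number of orderings in which A is strictly ahead of B throughout is (p − q)/(p + q) · C(p + q, p) = (54 − 4)/(54 + 4) · 424270 = 365750.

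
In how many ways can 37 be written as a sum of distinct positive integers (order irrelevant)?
q(37) = 760

A partition into distinct parts is a strictly decreasing sequence summing to n. The recurrence d(n, m) = d(n, m−1) + d(n−m, m−1) (use part m at most once) with q(n) = d(n, n) gives q(37) = 760. (Euler's theorem: # distinct-part partitions = # odd-part partitions.)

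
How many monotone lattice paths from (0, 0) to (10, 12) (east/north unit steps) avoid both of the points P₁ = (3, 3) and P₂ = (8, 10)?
Number of paths = 250338

Inclusion–exclusion. Total paths: C(22, 10) = 646646. Through P₁: C(6, 3)·C(16, 7) = 228800. Through P₂: C(18, 8)·C(4, 2) = 262548. Since P₁ is strictly southwest of P₂, a monotone path through both must visit P₁ then P₂; paths through both = C(6, 3)·C(12, 5)·C(4, 2) = 95040. Avoid both = 646646 − 228800 − 262548 + 95040 = 250338.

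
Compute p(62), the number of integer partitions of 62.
p(62) = 1300156

Compute p(n) via the recurrence p(n, m) = p(n, m−1) + p(n−m, m), where p(n, m) counts partitions of n with all parts ≤ m and p(n) = p(n, n). The base cases are p(0, m) = 1 and p(n, 0) = 0 for n > 0. Filling the table yields p(62) = 1300156. (Euler's pentagonal recurrence is an alternative.)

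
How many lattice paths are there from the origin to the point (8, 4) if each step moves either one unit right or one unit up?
Number of paths = 495

A monotone lattice path from (0, 0) to (8, 4) consists of 8 east steps and 4 north steps in some order, so it is determined by which 8 of the 12 steps are east. The count is C(12, 8) = 495.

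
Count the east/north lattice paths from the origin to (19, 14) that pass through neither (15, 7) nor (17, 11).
Number of paths = 573369480

Inclusion–exclusion. Total paths: C(33, 19) = 818809200. Through P₁: C(22, 15)·C(11, 4) = 56279520. Through P₂: C(28, 17)·C(5, 2) = 214741800. Since P₁ is strictly southwest of P₂, a monotone path through both must visit P₁ then P₂; paths through both = C(22, 15)·C(6, 2)·C(5, 2) = 25581600. Avoid both = 818809200 − 56279520 − 214741800 + 25581600 = 573369480.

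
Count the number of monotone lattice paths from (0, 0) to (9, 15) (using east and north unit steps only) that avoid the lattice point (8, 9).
Number of paths = 1137334

Total paths from (0, 0) to (9, 15): C(24, 9) = 1307504. Paths through (8, 9): (paths (0, 0) → (8, 9)) × (paths (8, 9) → (9, 15)) = C(17, 8) · C(7, 1) = 24310 · 7 = 170170. Avoidance count = 1307504 − 170170 = 1137334.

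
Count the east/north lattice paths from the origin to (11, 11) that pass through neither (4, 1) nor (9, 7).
Number of paths = 471242

Inclusion–exclusion. Total paths: C(22, 11) = 705432. Through P₁: C(5, 4)·C(17, 7) = 97240. Through P₂: C(16, 9)·C(6, 2) = 171600. Since P₁ is strictly southwest of P₂, a monotone path through both must visit P₁ then P₂; paths through both = C(5, 4)·C(11, 5)·C(6, 2) = 34650. Avoid both = 705432 − 97240 − 171600 + 34650 = 471242.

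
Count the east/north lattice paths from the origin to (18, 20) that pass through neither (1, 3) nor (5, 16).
Number of paths = 24217802710

Inclusion–exclusion. Total paths: C(38, 18) = 33578000610. Through P₁: C(4, 1)·C(34, 17) = 9334424880. Through P₂: C(21, 5)·C(17, 13) = 48430620. Since P₁ is strictly southwest of P₂, a monotone path through both must visit P₁ then P₂; paths through both = C(4, 1)·C(17, 4)·C(17, 13) = 22657600. Avoid both = 33578000610 − 9334424880 − 48430620 + 22657600 = 24217802710.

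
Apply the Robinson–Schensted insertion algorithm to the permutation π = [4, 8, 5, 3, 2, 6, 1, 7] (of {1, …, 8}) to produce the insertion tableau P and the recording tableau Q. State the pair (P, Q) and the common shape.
P = [1, 5, 6, 7] / [2] / [3] / [4] / [8];  Q = [1, 2, 6, 8] / [3] / [4] / [5] / [7];  common shape = (4, 1, 1, 1, 1)

Row-insert the values π_1, π_2, … into P one at a time, bumping the leftmost entry strictly greater than the inserted value down to the next row. The recording tableau Q records, in position (i, j), the step at which that cell was added to P.
  Insert 4 (step 1): P = [4];  Q = [1]
  Insert 8 (step 2): P = [4, 8];  Q = [1, 2]
  Insert 5 (step 3): P = [4, 5] / [8];  Q = [1, 2] / [3]
  Insert 3 (step 4): P = [3, 5] / [4] / [8];  Q = [1, 2] / [3] / [4]
  Insert 2 (step 5): P = [2, 5] / [3] / [4] / [8];  Q = [1, 2] / [3] / [4] / [5]
  Insert 6 (step 6): P = [2, 5, 6] / [3] / [4] / [8];  Q = [1, 2, 6] / [3] / [4] / [5]
  Insert 1 (step 7): P = [1, 5, 6] / [2] / [3] / [4] / [8];  Q = [1, 2, 6] / [3] / [4] / [5] / [7]
  Insert 7 (step 8): P = [1, 5, 6, 7] / [2] / [3] / [4] / [8];  Q = [1, 2, 6, 8] / [3] / [4] / [5] / [7]
Final shape: (4, 1, 1, 1, 1).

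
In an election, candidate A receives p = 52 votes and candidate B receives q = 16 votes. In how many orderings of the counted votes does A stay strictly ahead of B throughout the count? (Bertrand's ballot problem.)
Strict-lead orderings = 778007004477516

Total orderings of the 68 votes with 52 for A: C(68, 52) = 1469568786235308. By the Bertrand ballot formula (Cycle Lemma / reflection principle), the number of orderings in which A is strictly ahead of B throughout is (p − q)/(p + q) · C(p + q, p) = (52 − 16)/(52 + 16) · 1469568786235308 = 778007004477516.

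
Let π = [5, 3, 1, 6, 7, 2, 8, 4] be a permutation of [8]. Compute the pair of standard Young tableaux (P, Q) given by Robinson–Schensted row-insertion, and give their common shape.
P = [1, 2, 4, 8] / [3, 6, 7] / [5];  Q = [1, 4, 5, 7] / [2, 6, 8] / [3];  common shape = (4, 3, 1)

Row-insert the values π_1, π_2, … into P one at a time, bumping the leftmost entry strictly greater than the inserted value down to the next row. The recording tableau Q records, in position (i, j), the step at which that cell was added to P.
  Insert 5 (step 1): P = [5];  Q = [1]
  Insert 3 (step 2): P = [3] / [5];  Q = [1] / [2]
  Insert 1 (step 3): P = [1] / [3] / [5];  Q = [1] / [2] / [3]
  Insert 6 (step 4): P = [1, 6] / [3] / [5];  Q = [1, 4] / [2] / [3]
  Insert 7 (step 5): P = [1, 6, 7] / [3] / [5];  Q = [1, 4, 5] / [2] / [3]
  Insert 2 (step 6): P = [1, 2, 7] / [3, 6] / [5];  Q = [1, 4, 5] / [2, 6] / [3]
  Insert 8 (step 7): P = [1, 2, 7, 8] / [3, 6] / [5];  Q = [1, 4, 5, 7] / [2, 6] / [3]
  Insert 4 (step 8): P = [1, 2, 4, 8] / [3, 6, 7] / [5];  Q = [1, 4, 5, 7] / [2, 6, 8] / [3]
Final shape: (4, 3, 1).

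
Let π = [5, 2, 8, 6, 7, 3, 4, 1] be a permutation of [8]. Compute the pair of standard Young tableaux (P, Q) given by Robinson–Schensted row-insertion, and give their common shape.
P = [1, 3, 4] / [2, 6, 7] / [5] / [8];  Q = [1, 3, 5] / [2, 4, 7] / [6] / [8];  common shape = (3, 3, 1, 1)

Row-insert the values π_1, π_2, … into P one at a time, bumping the leftmost entry strictly greater than the inserted value down to the next row. The recording tableau Q records, in position (i, j), the step at which that cell was added to P.
  Insert 5 (step 1): P = [5];  Q = [1]
  Insert 2 (step 2): P = [2] / [5];  Q = [1] / [2]
  Insert 8 (step 3): P = [2, 8] / [5];  Q = [1, 3] / [2]
  Insert 6 (step 4): P = [2, 6] / [5, 8];  Q = [1, 3] / [2, 4]
  Insert 7 (step 5): P = [2, 6, 7] / [5, 8];  Q = [1, 3, 5] / [2, 4]
  Insert 3 (step 6): P = [2, 3, 7] / [5, 6] / [8];  Q = [1, 3, 5] / [2, 4] / [6]
  Insert 4 (step 7): P = [2, 3, 4] / [5, 6, 7] / [8];  Q = [1, 3, 5] / [2, 4, 7] / [6]
  Insert 1 (step 8): P = [1, 3, 4] / [2, 6, 7] / [5] / [8];  Q = [1, 3, 5] / [2, 4, 7] / [6] / [8]
Final shape: (3, 3, 1, 1).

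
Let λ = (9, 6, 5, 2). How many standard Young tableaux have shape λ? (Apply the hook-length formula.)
# SYT of shape (9, 6, 5, 2) = 465585120

Hook-length formula: f^λ = n! / Π hook(c), product over all cells c of the Young diagram. For λ = (9, 6, 5, 2), n = 22 boxes. Hook lengths by row (left-to-right, top-to-bottom): [12, 11, 9, 8, 7, 5, 3, 2, 1]; [8, 7, 5, 4, 3, 1]; [6, 5, 3, 2, 1]; [2, 1]. Product of hooks = 2414168064000. So f^λ = 22! / 2414168064000 = 1124000727777607680000 / 2414168064000 = 465585120.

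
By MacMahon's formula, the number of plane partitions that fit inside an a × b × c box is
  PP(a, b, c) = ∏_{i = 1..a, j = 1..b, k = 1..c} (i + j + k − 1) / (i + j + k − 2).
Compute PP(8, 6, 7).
PP(8, 6, 7) = 19702998159210080

Evaluate the triple product over i = 1..8, j = 1..6, k = 1..7. The factors are (2/1) · (3/2) · (4/3) · (5/4) · (6/5) · (7/6) · (8/7) · (3/2) · … (336 factors total). The numerators and denominators telescope so the product is an integer; carrying out the multiplication exactly gives PP(8, 6, 7) = 19702998159210080.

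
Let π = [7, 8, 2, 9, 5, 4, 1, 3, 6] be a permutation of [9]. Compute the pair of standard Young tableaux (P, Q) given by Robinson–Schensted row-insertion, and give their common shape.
P = [1, 3, 6] / [2, 4, 9] / [5, 8] / [7];  Q = [1, 2, 4] / [3, 5, 9] / [6, 8] / [7];  common shape = (3, 3, 2, 1)

Row-insert the values π_1, π_2, … into P one at a time, bumping the leftmost entry strictly greater than the inserted value down to the next row. The recording tableau Q records, in position (i, j), the step at which that cell was added to P.
  Insert 7 (step 1): P = [7];  Q = [1]
  Insert 8 (step 2): P = [7, 8];  Q = [1, 2]
  Insert 2 (step 3): P = [2, 8] / [7];  Q = [1, 2] / [3]
  Insert 9 (step 4): P = [2, 8, 9] / [7];  Q = [1, 2, 4] / [3]
  Insert 5 (step 5): P = [2, 5, 9] / [7, 8];  Q = [1, 2, 4] / [3, 5]
  Insert 4 (step 6): P = [2, 4, 9] / [5, 8] / [7];  Q = [1, 2, 4] / [3, 5] / [6]
  Insert 1 (step 7): P = [1, 4, 9] / [2, 8] / [5] / [7];  Q = [1, 2, 4] / [3, 5] / [6] / [7]
  Insert 3 (step 8): P = [1, 3, 9] / [2, 4] / [5, 8] / [7];  Q = [1, 2, 4] / [3, 5] / [6, 8] / [7]
  Insert 6 (step 9): P = [1, 3, 6] / [2, 4, 9] / [5, 8] / [7];  Q = [1, 2, 4] / [3, 5, 9] / [6, 8] / [7]
Final shape: (3, 3, 2, 1).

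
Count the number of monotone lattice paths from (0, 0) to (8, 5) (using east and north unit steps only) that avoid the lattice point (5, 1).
Number of paths = 1077

Total paths from (0, 0) to (8, 5): C(13, 8) = 1287. Paths through (5, 1): (paths (0, 0) → (5, 1)) × (paths (5, 1) → (8, 5)) = C(6, 5) · C(7, 3) = 6 · 35 = 210. Avoidance count = 1287 − 210 = 1077.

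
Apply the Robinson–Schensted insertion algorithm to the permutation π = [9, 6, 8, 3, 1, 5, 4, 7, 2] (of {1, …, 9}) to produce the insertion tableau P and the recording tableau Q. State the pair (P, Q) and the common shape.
P = [1, 2, 7] / [3, 4] / [5, 8] / [6] / [9];  Q = [1, 3, 8] / [2, 6] / [4, 7] / [5] / [9];  common shape = (3, 2, 2, 1, 1)

Row-insert the values π_1, π_2, … into P one at a time, bumping the leftmost entry strictly greater than the inserted value down to the next row. The recording tableau Q records, in position (i, j), the step at which that cell was added to P.
  Insert 9 (step 1): P = [9];  Q = [1]
  Insert 6 (step 2): P = [6] / [9];  Q = [1] / [2]
  Insert 8 (step 3): P = [6, 8] / [9];  Q = [1, 3] / [2]
  Insert 3 (step 4): P = [3, 8] / [6] / [9];  Q = [1, 3] / [2] / [4]
  Insert 1 (step 5): P = [1, 8] / [3] / [6] / [9];  Q = [1, 3] / [2] / [4] / [5]
  Insert 5 (step 6): P = [1, 5] / [3, 8] / [6] / [9];  Q = [1, 3] / [2, 6] / [4] / [5]
  Insert 4 (step 7): P = [1, 4] / [3, 5] / [6, 8] / [9];  Q = [1, 3] / [2, 6] / [4, 7] / [5]
  Insert 7 (step 8): P = [1, 4, 7] / [3, 5] / [6, 8] / [9];  Q = [1, 3, 8] / [2, 6] / [4, 7] / [5]
  Insert 2 (step 9): P = [1, 2, 7] / [3, 4] / [5, 8] / [6] / [9];  Q = [1, 3, 8] / [2, 6] / [4, 7] / [5] / [9]
Final shape: (3, 2, 2, 1, 1).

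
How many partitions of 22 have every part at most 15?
p(22, parts ≤ 15) = 972

Use the recurrence p(n, m) = p(n, m−1) + p(n−m, m): either the largest part is < m (count p(n, m−1)) or the largest part is exactly m (remove one copy of m, count p(n−m, m)). With p(0, ·) = 1 this gives p(22, parts ≤ 15) = 972. (By conjugating Young diagrams, this also counts partitions of 22 into at most 15 parts.)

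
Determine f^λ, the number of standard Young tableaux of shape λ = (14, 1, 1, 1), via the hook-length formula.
# SYT of shape (14, 1, 1, 1) = 560

Hook-length formula: f^λ = n! / Π hook(c), product over all cells c of the Young diagram. For λ = (14, 1, 1, 1), n = 17 boxes. Hook lengths by row (left-to-right, top-to-bottom): [17, 13, 12, 11, 10, 9, 8, 7, 6, 5, 4, 3, 2, 1]; [3]; [2]; [1]. Product of hooks = 635156121600. So f^λ = 17! / 635156121600 = 355687428096000 / 635156121600 = 560.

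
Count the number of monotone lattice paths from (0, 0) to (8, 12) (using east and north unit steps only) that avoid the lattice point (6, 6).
Number of paths = 100098

Total paths from (0, 0) to (8, 12): C(20, 8) = 125970. Paths through (6, 6): (paths (0, 0) → (6, 6)) × (paths (6, 6) → (8, 12)) = C(12, 6) · C(8, 2) = 924 · 28 = 25872. Avoidance count = 125970 − 25872 = 100098.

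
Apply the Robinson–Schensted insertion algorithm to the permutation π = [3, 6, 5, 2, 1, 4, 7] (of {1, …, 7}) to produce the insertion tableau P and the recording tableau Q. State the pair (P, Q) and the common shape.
P = [1, 4, 7] / [2, 5] / [3] / [6];  Q = [1, 2, 7] / [3, 6] / [4] / [5];  common shape = (3, 2, 1, 1)

Row-insert the values π_1, π_2, … into P one at a time, bumping the leftmost entry strictly greater than the inserted value down to the next row. The recording tableau Q records, in position (i, j), the step at which that cell was added to P.
  Insert 3 (step 1): P = [3];  Q = [1]
  Insert 6 (step 2): P = [3, 6];  Q = [1, 2]
  Insert 5 (step 3): P = [3, 5] / [6];  Q = [1, 2] / [3]
  Insert 2 (step 4): P = [2, 5] / [3] / [6];  Q = [1, 2] / [3] / [4]
  Insert 1 (step 5): P = [1, 5] / [2] / [3] / [6];  Q = [1, 2] / [3] / [4] / [5]
  Insert 4 (step 6): P = [1, 4] / [2, 5] / [3] / [6];  Q = [1, 2] / [3, 6] / [4] / [5]
  Insert 7 (step 7): P = [1, 4, 7] / [2, 5] / [3] / [6];  Q = [1, 2, 7] / [3, 6] / [4] / [5]
Final shape: (3, 2, 1, 1).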